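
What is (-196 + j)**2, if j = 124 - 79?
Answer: 22801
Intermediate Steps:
j = 45
(-196 + j)**2 = (-196 + 45)**2 = (-151)**2 = 22801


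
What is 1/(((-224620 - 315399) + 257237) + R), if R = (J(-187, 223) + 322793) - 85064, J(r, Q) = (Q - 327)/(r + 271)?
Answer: -21/946139 ≈ -2.2195e-5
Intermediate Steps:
J(r, Q) = (-327 + Q)/(271 + r)
R = 4992283/21 (R = ((-327 + 223)/(271 - 187) + 322793) - 85064 = (-104/84 + 322793) - 85064 = ((1/84)*(-104) + 322793) - 85064 = (-26/21 + 322793) - 85064 = 6778627/21 - 85064 = 4992283/21 ≈ 2.3773e+5)
1/(((-224620 - 315399) + 257237) + R) = 1/(((-224620 - 315399) + 257237) + 4992283/21) = 1/((-540019 + 257237) + 4992283/21) = 1/(-282782 + 4992283/21) = 1/(-946139/21) = -21/946139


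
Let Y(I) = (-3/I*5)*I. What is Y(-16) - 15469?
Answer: -15484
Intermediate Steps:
Y(I) = -15 (Y(I) = (-15/I)*I = -15)
Y(-16) - 15469 = -15 - 15469 = -15484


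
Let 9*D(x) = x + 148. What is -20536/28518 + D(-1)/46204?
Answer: -474189775/658822836 ≈ -0.71975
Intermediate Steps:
D(x) = 148/9 + x/9 (D(x) = (x + 148)/9 = (148 + x)/9 = 148/9 + x/9)
-20536/28518 + D(-1)/46204 = -20536/28518 + (148/9 + (1/9)*(-1))/46204 = -20536*1/28518 + (148/9 - 1/9)*(1/46204) = -10268/14259 + (49/3)*(1/46204) = -10268/14259 + 49/138612 = -474189775/658822836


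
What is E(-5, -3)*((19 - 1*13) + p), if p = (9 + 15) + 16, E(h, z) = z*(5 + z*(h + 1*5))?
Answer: -690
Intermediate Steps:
E(h, z) = z*(5 + z*(5 + h)) (E(h, z) = z*(5 + z*(h + 5)) = z*(5 + z*(5 + h)))
p = 40 (p = 24 + 16 = 40)
E(-5, -3)*((19 - 1*13) + p) = (-3*(5 + 5*(-3) - 5*(-3)))*((19 - 1*13) + 40) = (-3*(5 - 15 + 15))*((19 - 13) + 40) = (-3*5)*(6 + 40) = -15*46 = -690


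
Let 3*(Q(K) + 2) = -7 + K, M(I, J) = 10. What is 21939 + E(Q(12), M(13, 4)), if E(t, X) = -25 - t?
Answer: 65743/3 ≈ 21914.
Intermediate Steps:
Q(K) = -13/3 + K/3 (Q(K) = -2 + (-7 + K)/3 = -2 + (-7/3 + K/3) = -13/3 + K/3)
21939 + E(Q(12), M(13, 4)) = 21939 + (-25 - (-13/3 + (⅓)*12)) = 21939 + (-25 - (-13/3 + 4)) = 21939 + (-25 - 1*(-⅓)) = 21939 + (-25 + ⅓) = 21939 - 74/3 = 65743/3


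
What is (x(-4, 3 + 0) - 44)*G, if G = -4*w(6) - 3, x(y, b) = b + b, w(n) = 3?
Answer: 570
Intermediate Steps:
x(y, b) = 2*b
G = -15 (G = -4*3 - 3 = -12 - 3 = -15)
(x(-4, 3 + 0) - 44)*G = (2*(3 + 0) - 44)*(-15) = (2*3 - 44)*(-15) = (6 - 44)*(-15) = -38*(-15) = 570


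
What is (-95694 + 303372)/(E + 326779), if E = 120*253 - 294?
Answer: 207678/356845 ≈ 0.58198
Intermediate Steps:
E = 30066 (E = 30360 - 294 = 30066)
(-95694 + 303372)/(E + 326779) = (-95694 + 303372)/(30066 + 326779) = 207678/356845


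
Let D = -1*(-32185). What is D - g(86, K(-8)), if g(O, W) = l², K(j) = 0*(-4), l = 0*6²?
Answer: 32185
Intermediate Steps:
l = 0 (l = 0*36 = 0)
K(j) = 0
D = 32185
g(O, W) = 0 (g(O, W) = 0² = 0)
D - g(86, K(-8)) = 32185 - 1*0 = 32185 + 0 = 32185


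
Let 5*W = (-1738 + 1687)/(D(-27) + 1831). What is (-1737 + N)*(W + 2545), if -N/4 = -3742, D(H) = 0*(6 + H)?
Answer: 308274678944/9155 ≈ 3.3673e+7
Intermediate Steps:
D(H) = 0
W = -51/9155 (W = ((-1738 + 1687)/(0 + 1831))/5 = (-51/1831)/5 = (-51*1/1831)/5 = (⅕)*(-51/1831) = -51/9155 ≈ -0.0055707)
N = 14968 (N = -4*(-3742) = 14968)
(-1737 + N)*(W + 2545) = (-1737 + 14968)*(-51/9155 + 2545) = 13231*(23299424/9155) = 308274678944/9155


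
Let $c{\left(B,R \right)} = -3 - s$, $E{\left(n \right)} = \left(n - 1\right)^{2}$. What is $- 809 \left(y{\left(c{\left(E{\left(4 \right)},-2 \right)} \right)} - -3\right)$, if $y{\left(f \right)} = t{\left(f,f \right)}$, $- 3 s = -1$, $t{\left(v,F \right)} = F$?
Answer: $\frac{809}{3} \approx 269.67$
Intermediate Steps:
$s = \frac{1}{3}$ ($s = \left(- \frac{1}{3}\right) \left(-1\right) = \frac{1}{3} \approx 0.33333$)
$E{\left(n \right)} = \left(-1 + n\right)^{2}$
$c{\left(B,R \right)} = - \frac{10}{3}$ ($c{\left(B,R \right)} = -3 - \frac{1}{3} = - \frac{10}{3}$)
$y{\left(f \right)} = f$
$- 809 \left(y{\left(c{\left(E{\left(4 \right)},-2 \right)} \right)} - -3\right) = - 809 \left(- \frac{10}{3} - -3\right) = - 809 \left(- \frac{10}{3} + 3\right) = \left(-809\right) \left(- \frac{1}{3}\right) = \frac{809}{3}$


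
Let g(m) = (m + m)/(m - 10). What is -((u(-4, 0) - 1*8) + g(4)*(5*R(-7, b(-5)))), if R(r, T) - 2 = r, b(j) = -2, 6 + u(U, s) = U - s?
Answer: -46/3 ≈ -15.333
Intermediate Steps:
u(U, s) = -6 + U - s (u(U, s) = -6 + (U - s) = -6 + U - s)
R(r, T) = 2 + r
g(m) = 2*m/(-10 + m) (g(m) = (2*m)/(-10 + m) = 2*m/(-10 + m))
-((u(-4, 0) - 1*8) + g(4)*(5*R(-7, b(-5)))) = -(((-6 - 4 - 1*0) - 1*8) + (2*4/(-10 + 4))*(5*(2 - 7))) = -(((-6 - 4 + 0) - 8) + (2*4/(-6))*(5*(-5))) = -((-10 - 8) + (2*4*(-⅙))*(-25)) = -(-18 - 4/3*(-25)) = -(-18 + 100/3) = -1*46/3 = -46/3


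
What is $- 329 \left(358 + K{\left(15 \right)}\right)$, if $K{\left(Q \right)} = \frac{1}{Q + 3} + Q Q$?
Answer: $- \frac{3452855}{18} \approx -1.9183 \cdot 10^{5}$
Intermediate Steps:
$K{\left(Q \right)} = Q^{2} + \frac{1}{3 + Q}$ ($K{\left(Q \right)} = \frac{1}{3 + Q} + Q^{2} = Q^{2} + \frac{1}{3 + Q}$)
$- 329 \left(358 + K{\left(15 \right)}\right) = - 329 \left(358 + \frac{1 + 15^{3} + 3 \cdot 15^{2}}{3 + 15}\right) = - 329 \left(358 + \frac{1 + 3375 + 3 \cdot 225}{18}\right) = - 329 \left(358 + \frac{1 + 3375 + 675}{18}\right) = - 329 \left(358 + \frac{1}{18} \cdot 4051\right) = - 329 \left(358 + \frac{4051}{18}\right) = \left(-329\right) \frac{10495}{18} = - \frac{3452855}{18}$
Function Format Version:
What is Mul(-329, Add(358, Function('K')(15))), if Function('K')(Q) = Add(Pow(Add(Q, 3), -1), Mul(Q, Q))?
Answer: Rational(-3452855, 18) ≈ -1.9183e+5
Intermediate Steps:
Function('K')(Q) = Add(Pow(Q, 2), Pow(Add(3, Q), -1)) (Function('K')(Q) = Add(Pow(Add(3, Q), -1), Pow(Q, 2)) = Add(Pow(Q, 2), Pow(Add(3, Q), -1)))
Mul(-329, Add(358, Function('K')(15))) = Mul(-329, Add(358, Mul(Pow(Add(3, 15), -1), Add(1, Pow(15, 3), Mul(3, Pow(15, 2)))))) = Mul(-329, Add(358, Mul(Pow(18, -1), Add(1, 3375, Mul(3, 225))))) = Mul(-329, Add(358, Mul(Rational(1, 18), Add(1, 3375, 675)))) = Mul(-329, Add(358, Mul(Rational(1, 18), 4051))) = Mul(-329, Add(358, Rational(4051, 18))) = Mul(-329, Rational(10495, 18)) = Rational(-3452855, 18)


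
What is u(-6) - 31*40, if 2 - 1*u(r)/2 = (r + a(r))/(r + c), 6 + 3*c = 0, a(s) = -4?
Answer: -2477/2 ≈ -1238.5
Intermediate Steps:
c = -2 (c = -2 + (1/3)*0 = -2 + 0 = -2)
u(r) = 4 - 2*(-4 + r)/(-2 + r) (u(r) = 4 - 2*(r - 4)/(r - 2) = 4 - 2*(-4 + r)/(-2 + r))
u(-6) - 31*40 = 2*(-6)/(-2 - 6) - 31*40 = 2*(-6)/(-8) - 1240 = 2*(-6)*(-1/8) - 1240 = 3/2 - 1240 = -2477/2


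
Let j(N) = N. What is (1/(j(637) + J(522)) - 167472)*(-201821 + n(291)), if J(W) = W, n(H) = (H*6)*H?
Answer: -59446050894455/1159 ≈ -5.1291e+10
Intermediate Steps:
n(H) = 6*H**2 (n(H) = (6*H)*H = 6*H**2)
(1/(j(637) + J(522)) - 167472)*(-201821 + n(291)) = (1/(637 + 522) - 167472)*(-201821 + 6*291**2) = (1/1159 - 167472)*(-201821 + 6*84681) = (1/1159 - 167472)*(-201821 + 508086) = -194100047/1159*306265 = -59446050894455/1159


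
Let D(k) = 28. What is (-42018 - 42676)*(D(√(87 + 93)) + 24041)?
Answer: -2038499886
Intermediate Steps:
(-42018 - 42676)*(D(√(87 + 93)) + 24041) = (-42018 - 42676)*(28 + 24041) = -84694*24069 = -2038499886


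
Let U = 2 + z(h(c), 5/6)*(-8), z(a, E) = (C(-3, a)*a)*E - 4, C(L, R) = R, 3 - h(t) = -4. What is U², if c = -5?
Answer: 770884/9 ≈ 85654.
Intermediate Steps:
h(t) = 7 (h(t) = 3 - 1*(-4) = 3 + 4 = 7)
z(a, E) = -4 + E*a² (z(a, E) = (a*a)*E - 4 = a²*E - 4 = E*a² - 4 = -4 + E*a²)
U = -878/3 (U = 2 + (-4 + (5/6)*7²)*(-8) = 2 + (-4 + (5*(⅙))*49)*(-8) = 2 + (-4 + (⅚)*49)*(-8) = 2 + (-4 + 245/6)*(-8) = 2 + (221/6)*(-8) = 2 - 884/3 = -878/3 ≈ -292.67)
U² = (-878/3)² = 770884/9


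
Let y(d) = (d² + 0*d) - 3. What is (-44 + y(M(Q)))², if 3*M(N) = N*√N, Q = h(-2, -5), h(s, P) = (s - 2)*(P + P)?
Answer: 4042034929/81 ≈ 4.9902e+7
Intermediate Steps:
h(s, P) = 2*P*(-2 + s) (h(s, P) = (-2 + s)*(2*P) = 2*P*(-2 + s))
Q = 40 (Q = 2*(-5)*(-2 - 2) = 2*(-5)*(-4) = 40)
M(N) = N^(3/2)/3 (M(N) = (N*√N)/3 = N^(3/2)/3)
y(d) = -3 + d² (y(d) = (d² + 0) - 3 = d² - 3 = -3 + d²)
(-44 + y(M(Q)))² = (-44 + (-3 + (40^(3/2)/3)²))² = (-44 + (-3 + ((80*√10)/3)²))² = (-44 + (-3 + (80*√10/3)²))² = (-44 + (-3 + 64000/9))² = (-44 + 63973/9)² = (63577/9)² = 4042034929/81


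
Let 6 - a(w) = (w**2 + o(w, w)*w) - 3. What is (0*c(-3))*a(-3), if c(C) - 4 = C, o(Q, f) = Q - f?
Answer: 0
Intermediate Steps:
a(w) = 9 - w**2 (a(w) = 6 - ((w**2 + (w - w)*w) - 3) = 6 - ((w**2 + 0*w) - 3) = 6 - ((w**2 + 0) - 3) = 6 - (w**2 - 3) = 6 - (-3 + w**2) = 6 + (3 - w**2) = 9 - w**2)
c(C) = 4 + C
(0*c(-3))*a(-3) = (0*(4 - 3))*(9 - 1*(-3)**2) = (0*1)*(9 - 1*9) = 0*(9 - 9) = 0*0 = 0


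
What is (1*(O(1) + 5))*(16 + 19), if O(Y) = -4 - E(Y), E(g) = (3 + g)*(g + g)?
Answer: -245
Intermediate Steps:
E(g) = 2*g*(3 + g) (E(g) = (3 + g)*(2*g) = 2*g*(3 + g))
O(Y) = -4 - 2*Y*(3 + Y)
(1*(O(1) + 5))*(16 + 19) = (1*((-4 - 2*1*(3 + 1)) + 5))*(16 + 19) = (1*((-4 - 2*1*4) + 5))*35 = (1*((-4 - 8) + 5))*35 = (1*(-12 + 5))*35 = (1*(-7))*35 = -7*35 = -245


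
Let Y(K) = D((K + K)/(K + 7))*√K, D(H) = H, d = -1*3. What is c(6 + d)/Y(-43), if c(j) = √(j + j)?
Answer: -18*I*√258/1849 ≈ -0.15637*I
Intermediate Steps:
d = -3
c(j) = √2*√j (c(j) = √(2*j) = √2*√j)
Y(K) = 2*K^(3/2)/(7 + K) (Y(K) = ((K + K)/(K + 7))*√K = ((2*K)/(7 + K))*√K = (2*K/(7 + K))*√K = 2*K^(3/2)/(7 + K))
c(6 + d)/Y(-43) = (√2*√(6 - 3))/((2*(-43)^(3/2)/(7 - 43))) = (√2*√3)/((2*(-43*I*√43)/(-36))) = √6/((2*(-43*I*√43)*(-1/36))) = √6/((43*I*√43/18)) = √6*(-18*I*√43/1849) = -18*I*√258/1849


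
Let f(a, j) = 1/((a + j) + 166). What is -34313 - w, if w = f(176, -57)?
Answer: -9779206/285 ≈ -34313.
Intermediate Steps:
f(a, j) = 1/(166 + a + j)
w = 1/285 (w = 1/(166 + 176 - 57) = 1/285 ≈ 0.0035088)
-34313 - w = -34313 - 1*1/285 = -34313 - 1/285 = -9779206/285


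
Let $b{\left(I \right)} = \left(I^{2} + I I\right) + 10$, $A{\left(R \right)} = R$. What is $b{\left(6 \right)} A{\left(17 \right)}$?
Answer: $1394$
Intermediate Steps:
$b{\left(I \right)} = 10 + 2 I^{2}$ ($b{\left(I \right)} = \left(I^{2} + I^{2}\right) + 10 = 2 I^{2} + 10 = 10 + 2 I^{2}$)
$b{\left(6 \right)} A{\left(17 \right)} = \left(10 + 2 \cdot 6^{2}\right) 17 = \left(10 + 2 \cdot 36\right) 17 = \left(10 + 72\right) 17 = 82 \cdot 17 = 1394$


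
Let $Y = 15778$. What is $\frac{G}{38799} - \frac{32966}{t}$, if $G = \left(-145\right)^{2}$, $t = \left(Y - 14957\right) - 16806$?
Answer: $\frac{1615132459}{620202015} \approx 2.6042$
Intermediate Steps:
$t = -15985$ ($t = \left(15778 - 14957\right) - 16806 = 821 - 16806 = -15985$)
$G = 21025$
$\frac{G}{38799} - \frac{32966}{t} = \frac{21025}{38799} - \frac{32966}{-15985} = 21025 \cdot \frac{1}{38799} - - \frac{32966}{15985} = \frac{21025}{38799} + \frac{32966}{15985} = \frac{1615132459}{620202015}$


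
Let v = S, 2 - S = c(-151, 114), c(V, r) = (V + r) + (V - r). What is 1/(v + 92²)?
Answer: 1/8768 ≈ 0.00011405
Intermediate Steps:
c(V, r) = 2*V
S = 304 (S = 2 - 2*(-151) = 2 - 1*(-302) = 2 + 302 = 304)
v = 304
1/(v + 92²) = 1/(304 + 92²) = 1/(304 + 8464) = 1/8768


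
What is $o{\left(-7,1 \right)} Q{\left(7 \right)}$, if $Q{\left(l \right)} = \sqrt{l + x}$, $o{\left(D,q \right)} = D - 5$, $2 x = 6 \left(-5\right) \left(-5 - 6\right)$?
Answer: $- 24 \sqrt{43} \approx -157.38$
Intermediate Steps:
$x = 165$ ($x = \frac{6 \left(-5\right) \left(-5 - 6\right)}{2} = \frac{\left(-30\right) \left(-5 - 6\right)}{2} = \frac{\left(-30\right) \left(-11\right)}{2} = \frac{1}{2} \cdot 330 = 165$)
$o{\left(D,q \right)} = -5 + D$
$Q{\left(l \right)} = \sqrt{165 + l}$ ($Q{\left(l \right)} = \sqrt{l + 165} = \sqrt{165 + l}$)
$o{\left(-7,1 \right)} Q{\left(7 \right)} = \left(-5 - 7\right) \sqrt{165 + 7} = - 12 \sqrt{172} = - 12 \cdot 2 \sqrt{43} = - 24 \sqrt{43}$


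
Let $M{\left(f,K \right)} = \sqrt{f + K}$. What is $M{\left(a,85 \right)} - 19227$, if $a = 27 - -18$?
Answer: $-19227 + \sqrt{130} \approx -19216.0$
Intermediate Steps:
$a = 45$ ($a = 27 + 18 = 45$)
$M{\left(f,K \right)} = \sqrt{K + f}$
$M{\left(a,85 \right)} - 19227 = \sqrt{85 + 45} - 19227 = \sqrt{130} - 19227 = -19227 + \sqrt{130}$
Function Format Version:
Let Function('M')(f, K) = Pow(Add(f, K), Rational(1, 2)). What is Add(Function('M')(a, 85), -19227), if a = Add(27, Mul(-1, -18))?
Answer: Add(-19227, Pow(130, Rational(1, 2))) ≈ -19216.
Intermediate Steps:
a = 45 (a = Add(27, 18) = 45)
Function('M')(f, K) = Pow(Add(K, f), Rational(1, 2))
Add(Function('M')(a, 85), -19227) = Add(Pow(Add(85, 45), Rational(1, 2)), -19227) = Add(Pow(130, Rational(1, 2)), -19227) = Add(-19227, Pow(130, Rational(1, 2)))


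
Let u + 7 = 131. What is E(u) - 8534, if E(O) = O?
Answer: -8410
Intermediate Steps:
u = 124 (u = -7 + 131 = 124)
E(u) - 8534 = 124 - 8534 = -8410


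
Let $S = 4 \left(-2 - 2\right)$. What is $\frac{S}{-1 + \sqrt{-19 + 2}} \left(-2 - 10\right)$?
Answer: $- \frac{32}{3} - \frac{32 i \sqrt{17}}{3} \approx -10.667 - 43.98 i$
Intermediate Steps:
$S = -16$ ($S = 4 \left(-4\right) = -16$)
$\frac{S}{-1 + \sqrt{-19 + 2}} \left(-2 - 10\right) = - \frac{16}{-1 + \sqrt{-19 + 2}} \left(-2 - 10\right) = - \frac{16}{-1 + \sqrt{-17}} \left(-2 - 10\right) = - \frac{16}{-1 + i \sqrt{17}} \left(-12\right) = \frac{192}{-1 + i \sqrt{17}}$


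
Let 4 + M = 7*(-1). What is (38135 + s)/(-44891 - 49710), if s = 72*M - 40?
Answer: -37303/94601 ≈ -0.39432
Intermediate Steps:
M = -11 (M = -4 + 7*(-1) = -4 - 7 = -11)
s = -832 (s = 72*(-11) - 40 = -792 - 40 = -832)
(38135 + s)/(-44891 - 49710) = (38135 - 832)/(-44891 - 49710) = 37303/(-94601) = 37303*(-1/94601) = -37303/94601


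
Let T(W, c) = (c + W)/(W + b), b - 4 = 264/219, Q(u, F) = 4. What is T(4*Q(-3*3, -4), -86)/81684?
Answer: -2555/63223416 ≈ -4.0412e-5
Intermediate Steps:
b = 380/73 (b = 4 + 264/219 = 4 + 264*(1/219) = 4 + 88/73 = 380/73 ≈ 5.2055)
T(W, c) = (W + c)/(380/73 + W) (T(W, c) = (c + W)/(W + 380/73) = (W + c)/(380/73 + W))
T(4*Q(-3*3, -4), -86)/81684 = (73*(4*4 - 86)/(380 + 73*(4*4)))/81684 = (73*(16 - 86)/(380 + 73*16))*(1/81684) = (73*(-70)/(380 + 1168))*(1/81684) = (73*(-70)/1548)*(1/81684) = (73*(1/1548)*(-70))*(1/81684) = -2555/774*1/81684 = -2555/63223416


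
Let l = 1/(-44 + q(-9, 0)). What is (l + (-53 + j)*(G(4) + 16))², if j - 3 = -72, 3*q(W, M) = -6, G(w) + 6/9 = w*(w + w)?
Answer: 635060766649/19044 ≈ 3.3347e+7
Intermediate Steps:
G(w) = -⅔ + 2*w² (G(w) = -⅔ + w*(w + w) = -⅔ + w*(2*w) = -⅔ + 2*w²)
q(W, M) = -2 (q(W, M) = (⅓)*(-6) = -2)
j = -69 (j = 3 - 72 = -69)
l = -1/46 (l = 1/(-44 - 2) = 1/(-46) = -1/46 ≈ -0.021739)
(l + (-53 + j)*(G(4) + 16))² = (-1/46 + (-53 - 69)*((-⅔ + 2*4²) + 16))² = (-1/46 - 122*((-⅔ + 2*16) + 16))² = (-1/46 - 122*((-⅔ + 32) + 16))² = (-1/46 - 122*(94/3 + 16))² = (-1/46 - 122*142/3)² = (-1/46 - 17324/3)² = (-796907/138)² = 635060766649/19044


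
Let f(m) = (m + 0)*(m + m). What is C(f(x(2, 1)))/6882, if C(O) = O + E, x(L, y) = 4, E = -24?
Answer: 4/3441 ≈ 0.0011625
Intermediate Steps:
f(m) = 2*m² (f(m) = m*(2*m) = 2*m²)
C(O) = -24 + O (C(O) = O - 24 = -24 + O)
C(f(x(2, 1)))/6882 = (-24 + 2*4²)/6882 = (-24 + 2*16)*(1/6882) = (-24 + 32)*(1/6882) = 8*(1/6882) = 4/3441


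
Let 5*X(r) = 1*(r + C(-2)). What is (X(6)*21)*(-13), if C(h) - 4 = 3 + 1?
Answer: -3822/5 ≈ -764.40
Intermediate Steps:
C(h) = 8 (C(h) = 4 + (3 + 1) = 4 + 4 = 8)
X(r) = 8/5 + r/5 (X(r) = (1*(r + 8))/5 = (1*(8 + r))/5 = (8 + r)/5 = 8/5 + r/5)
(X(6)*21)*(-13) = ((8/5 + (1/5)*6)*21)*(-13) = ((8/5 + 6/5)*21)*(-13) = ((14/5)*21)*(-13) = (294/5)*(-13) = -3822/5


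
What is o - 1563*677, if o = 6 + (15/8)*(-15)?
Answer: -8465385/8 ≈ -1.0582e+6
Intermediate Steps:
o = -177/8 (o = 6 + (15*(⅛))*(-15) = 6 + (15/8)*(-15) = 6 - 225/8 = -177/8 ≈ -22.125)
o - 1563*677 = -177/8 - 1563*677 = -177/8 - 1058151 = -8465385/8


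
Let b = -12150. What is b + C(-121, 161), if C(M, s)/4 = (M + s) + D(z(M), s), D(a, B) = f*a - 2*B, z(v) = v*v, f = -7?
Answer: -423226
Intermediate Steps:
z(v) = v²
D(a, B) = -7*a - 2*B
C(M, s) = -28*M² - 4*s + 4*M (C(M, s) = 4*((M + s) + (-7*M² - 2*s)) = 4*(M - s - 7*M²) = -28*M² - 4*s + 4*M)
b + C(-121, 161) = -12150 + (-28*(-121)² - 4*161 + 4*(-121)) = -12150 + (-28*14641 - 644 - 484) = -12150 + (-409948 - 644 - 484) = -12150 - 411076 = -423226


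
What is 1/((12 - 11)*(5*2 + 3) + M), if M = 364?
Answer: 1/377 ≈ 0.0026525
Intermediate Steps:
1/((12 - 11)*(5*2 + 3) + M) = 1/((12 - 11)*(5*2 + 3) + 364) = 1/(1*(10 + 3) + 364) = 1/(1*13 + 364) = 1/(13 + 364) = 1/377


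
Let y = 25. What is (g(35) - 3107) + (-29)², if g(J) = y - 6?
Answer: -2247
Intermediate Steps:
g(J) = 19 (g(J) = 25 - 6 = 19)
(g(35) - 3107) + (-29)² = (19 - 3107) + (-29)² = -3088 + 841 = -2247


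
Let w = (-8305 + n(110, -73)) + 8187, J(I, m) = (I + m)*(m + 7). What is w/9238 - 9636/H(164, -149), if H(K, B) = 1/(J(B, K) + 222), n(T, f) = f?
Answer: -248091404807/9238 ≈ -2.6856e+7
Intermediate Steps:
J(I, m) = (7 + m)*(I + m) (J(I, m) = (I + m)*(7 + m) = (7 + m)*(I + m))
w = -191 (w = (-8305 - 73) + 8187 = -8378 + 8187 = -191)
H(K, B) = 1/(222 + K² + 7*B + 7*K + B*K) (H(K, B) = 1/((K² + 7*B + 7*K + B*K) + 222) = 1/(222 + K² + 7*B + 7*K + B*K))
w/9238 - 9636/H(164, -149) = -191/9238 - 9636/(1/(222 + 164² + 7*(-149) + 7*164 - 149*164)) = -191*1/9238 - 9636/(1/(222 + 26896 - 1043 + 1148 - 24436)) = -191/9238 - 9636/(1/2787) = -191/9238 - 9636/1/2787 = -191/9238 - 9636*2787 = -191/9238 - 26855532 = -248091404807/9238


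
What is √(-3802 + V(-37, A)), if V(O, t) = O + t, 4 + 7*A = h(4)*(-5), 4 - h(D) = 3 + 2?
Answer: 2*I*√47026/7 ≈ 61.958*I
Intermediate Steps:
h(D) = -1 (h(D) = 4 - (3 + 2) = 4 - 1*5 = 4 - 5 = -1)
A = ⅐ (A = -4/7 + (-1*(-5))/7 = -4/7 + (⅐)*5 = -4/7 + 5/7 = ⅐ ≈ 0.14286)
√(-3802 + V(-37, A)) = √(-3802 + (-37 + ⅐)) = √(-3802 - 258/7) = √(-26872/7) = 2*I*√47026/7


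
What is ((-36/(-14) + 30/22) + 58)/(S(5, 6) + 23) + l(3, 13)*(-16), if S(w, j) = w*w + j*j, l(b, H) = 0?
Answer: 4769/6468 ≈ 0.73732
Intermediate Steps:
S(w, j) = j² + w² (S(w, j) = w² + j² = j² + w²)
((-36/(-14) + 30/22) + 58)/(S(5, 6) + 23) + l(3, 13)*(-16) = ((-36/(-14) + 30/22) + 58)/((6² + 5²) + 23) + 0*(-16) = ((-36*(-1/14) + 30*(1/22)) + 58)/((36 + 25) + 23) + 0 = ((18/7 + 15/11) + 58)/(61 + 23) + 0 = (303/77 + 58)/84 + 0 = (4769/77)*(1/84) + 0 = 4769/6468 + 0 = 4769/6468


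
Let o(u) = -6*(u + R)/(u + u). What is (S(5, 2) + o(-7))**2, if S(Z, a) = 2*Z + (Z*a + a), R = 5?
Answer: 21904/49 ≈ 447.02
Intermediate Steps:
S(Z, a) = a + 2*Z + Z*a (S(Z, a) = 2*Z + (a + Z*a) = a + 2*Z + Z*a)
o(u) = -3*(5 + u)/u (o(u) = -6*(u + 5)/(u + u) = -6*(5 + u)/(2*u) = -3*(5 + u)/u)
(S(5, 2) + o(-7))**2 = ((2 + 2*5 + 5*2) + (-3 - 15/(-7)))**2 = ((2 + 10 + 10) + (-3 - 15*(-1/7)))**2 = (22 + (-3 + 15/7))**2 = (22 - 6/7)**2 = (148/7)**2 = 21904/49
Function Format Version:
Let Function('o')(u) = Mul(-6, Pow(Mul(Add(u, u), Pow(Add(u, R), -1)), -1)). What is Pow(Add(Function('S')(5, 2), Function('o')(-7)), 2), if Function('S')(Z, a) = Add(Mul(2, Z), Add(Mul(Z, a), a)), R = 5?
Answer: Rational(21904, 49) ≈ 447.02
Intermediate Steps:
Function('S')(Z, a) = Add(a, Mul(2, Z), Mul(Z, a)) (Function('S')(Z, a) = Add(Mul(2, Z), Add(a, Mul(Z, a))) = Add(a, Mul(2, Z), Mul(Z, a)))
Function('o')(u) = Mul(-3, Pow(u, -1), Add(5, u)) (Function('o')(u) = Mul(-6, Pow(Mul(Add(u, u), Pow(Add(u, 5), -1)), -1)) = Mul(-6, Pow(Mul(Mul(2, u), Pow(Add(5, u), -1)), -1)) = Mul(-6, Pow(Mul(2, u, Pow(Add(5, u), -1)), -1)) = Mul(-6, Mul(Rational(1, 2), Pow(u, -1), Add(5, u))) = Mul(-3, Pow(u, -1), Add(5, u)))
Pow(Add(Function('S')(5, 2), Function('o')(-7)), 2) = Pow(Add(Add(2, Mul(2, 5), Mul(5, 2)), Add(-3, Mul(-15, Pow(-7, -1)))), 2) = Pow(Add(Add(2, 10, 10), Add(-3, Mul(-15, Rational(-1, 7)))), 2) = Pow(Add(22, Add(-3, Rational(15, 7))), 2) = Pow(Add(22, Rational(-6, 7)), 2) = Pow(Rational(148, 7), 2) = Rational(21904, 49)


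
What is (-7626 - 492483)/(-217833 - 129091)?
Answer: 500109/346924 ≈ 1.4416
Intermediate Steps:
(-7626 - 492483)/(-217833 - 129091) = -500109/(-346924) = -500109*(-1/346924) = 500109/346924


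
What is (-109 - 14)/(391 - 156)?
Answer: -123/235 ≈ -0.52340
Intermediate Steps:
(-109 - 14)/(391 - 156) = -123/235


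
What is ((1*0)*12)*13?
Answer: 0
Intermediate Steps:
((1*0)*12)*13 = (0*12)*13 = 0*13 = 0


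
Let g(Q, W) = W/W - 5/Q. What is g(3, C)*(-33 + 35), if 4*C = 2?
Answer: -4/3 ≈ -1.3333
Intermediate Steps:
C = 1/2 (C = (1/4)*2 = 1/2 ≈ 0.50000)
g(Q, W) = 1 - 5/Q
g(3, C)*(-33 + 35) = ((-5 + 3)/3)*(-33 + 35) = ((1/3)*(-2))*2 = -2/3*2 = -4/3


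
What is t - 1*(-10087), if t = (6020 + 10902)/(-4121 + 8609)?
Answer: 22643689/2244 ≈ 10091.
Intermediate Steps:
t = 8461/2244 (t = 16922/4488 = 16922*(1/4488) = 8461/2244 ≈ 3.7705)
t - 1*(-10087) = 8461/2244 - 1*(-10087) = 8461/2244 + 10087 = 22643689/2244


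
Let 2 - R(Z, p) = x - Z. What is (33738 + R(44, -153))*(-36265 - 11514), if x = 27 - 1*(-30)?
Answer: -1611442333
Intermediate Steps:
x = 57 (x = 27 + 30 = 57)
R(Z, p) = -55 + Z (R(Z, p) = 2 - (57 - Z) = 2 + (-57 + Z) = -55 + Z)
(33738 + R(44, -153))*(-36265 - 11514) = (33738 + (-55 + 44))*(-36265 - 11514) = (33738 - 11)*(-47779) = 33727*(-47779) = -1611442333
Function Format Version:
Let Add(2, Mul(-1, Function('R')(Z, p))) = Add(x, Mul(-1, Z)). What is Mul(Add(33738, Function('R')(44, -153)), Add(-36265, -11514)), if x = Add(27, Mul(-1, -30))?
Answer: -1611442333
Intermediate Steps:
x = 57 (x = Add(27, 30) = 57)
Function('R')(Z, p) = Add(-55, Z) (Function('R')(Z, p) = Add(2, Mul(-1, Add(57, Mul(-1, Z)))) = Add(2, Add(-57, Z)) = Add(-55, Z))
Mul(Add(33738, Function('R')(44, -153)), Add(-36265, -11514)) = Mul(Add(33738, Add(-55, 44)), Add(-36265, -11514)) = Mul(Add(33738, -11), -47779) = Mul(33727, -47779) = -1611442333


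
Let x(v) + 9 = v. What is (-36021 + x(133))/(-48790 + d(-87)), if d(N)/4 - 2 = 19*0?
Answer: 35897/48782 ≈ 0.73587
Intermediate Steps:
d(N) = 8 (d(N) = 8 + 4*(19*0) = 8 + 4*0 = 8 + 0 = 8)
x(v) = -9 + v
(-36021 + x(133))/(-48790 + d(-87)) = (-36021 + (-9 + 133))/(-48790 + 8) = (-36021 + 124)/(-48782) = -35897*(-1/48782) = 35897/48782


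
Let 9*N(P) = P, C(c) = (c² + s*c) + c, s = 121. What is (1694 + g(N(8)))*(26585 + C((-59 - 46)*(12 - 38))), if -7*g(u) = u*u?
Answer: 7503433844530/567 ≈ 1.3234e+10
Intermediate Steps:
C(c) = c² + 122*c (C(c) = (c² + 121*c) + c = c² + 122*c)
N(P) = P/9
g(u) = -u²/7 (g(u) = -u*u/7 = -u²/7)
(1694 + g(N(8)))*(26585 + C((-59 - 46)*(12 - 38))) = (1694 - ((⅑)*8)²/7)*(26585 + ((-59 - 46)*(12 - 38))*(122 + (-59 - 46)*(12 - 38))) = (1694 - (8/9)²/7)*(26585 + (-105*(-26))*(122 - 105*(-26))) = (1694 - ⅐*64/81)*(26585 + 2730*(122 + 2730)) = (1694 - 64/567)*(26585 + 2730*2852) = 960434*(26585 + 7785960)/567 = (960434/567)*7812545 = 7503433844530/567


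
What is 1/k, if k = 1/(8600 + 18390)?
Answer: 26990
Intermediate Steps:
k = 1/26990 ≈ 3.7051e-5
1/k = 1/(1/26990) = 26990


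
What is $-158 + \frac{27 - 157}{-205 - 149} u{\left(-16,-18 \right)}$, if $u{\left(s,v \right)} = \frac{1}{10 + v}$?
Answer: $- \frac{223793}{1416} \approx -158.05$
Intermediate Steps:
$-158 + \frac{27 - 157}{-205 - 149} u{\left(-16,-18 \right)} = -158 + \frac{\left(27 - 157\right) \frac{1}{-205 - 149}}{10 - 18} = -158 + \frac{\left(-130\right) \frac{1}{-354}}{-8} = -158 + \left(-130\right) \left(- \frac{1}{354}\right) \left(- \frac{1}{8}\right) = -158 + \frac{65}{177} \left(- \frac{1}{8}\right) = -158 - \frac{65}{1416} = - \frac{223793}{1416}$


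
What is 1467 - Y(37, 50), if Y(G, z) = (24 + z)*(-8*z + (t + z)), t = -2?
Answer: 27515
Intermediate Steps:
Y(G, z) = (-2 - 7*z)*(24 + z) (Y(G, z) = (24 + z)*(-8*z + (-2 + z)) = (24 + z)*(-2 - 7*z) = (-2 - 7*z)*(24 + z))
1467 - Y(37, 50) = 1467 - (-48 - 170*50 - 7*50**2) = 1467 - (-48 - 8500 - 7*2500) = 1467 - (-48 - 8500 - 17500) = 1467 - 1*(-26048) = 1467 + 26048 = 27515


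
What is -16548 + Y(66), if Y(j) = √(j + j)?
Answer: -16548 + 2*√33 ≈ -16537.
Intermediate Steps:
Y(j) = √2*√j (Y(j) = √(2*j) = √2*√j)
-16548 + Y(66) = -16548 + √2*√66 = -16548 + 2*√33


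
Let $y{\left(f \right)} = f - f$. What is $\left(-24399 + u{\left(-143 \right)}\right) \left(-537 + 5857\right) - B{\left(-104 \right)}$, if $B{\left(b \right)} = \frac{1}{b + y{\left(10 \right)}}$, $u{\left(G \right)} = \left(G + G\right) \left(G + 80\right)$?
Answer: $- \frac{3530479679}{104} \approx -3.3947 \cdot 10^{7}$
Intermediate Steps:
$u{\left(G \right)} = 2 G \left(80 + G\right)$
$y{\left(f \right)} = 0$
$B{\left(b \right)} = \frac{1}{b}$ ($B{\left(b \right)} = \frac{1}{b + 0} = \frac{1}{b}$)
$\left(-24399 + u{\left(-143 \right)}\right) \left(-537 + 5857\right) - B{\left(-104 \right)} = \left(-24399 + 2 \left(-143\right) \left(80 - 143\right)\right) \left(-537 + 5857\right) - \frac{1}{-104} = \left(-24399 + 2 \left(-143\right) \left(-63\right)\right) 5320 - - \frac{1}{104} = \left(-24399 + 18018\right) 5320 + \frac{1}{104} = \left(-6381\right) 5320 + \frac{1}{104} = -33946920 + \frac{1}{104} = - \frac{3530479679}{104}$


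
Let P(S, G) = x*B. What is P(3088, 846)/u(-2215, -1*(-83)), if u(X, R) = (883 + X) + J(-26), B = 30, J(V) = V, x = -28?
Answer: 60/97 ≈ 0.61856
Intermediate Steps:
u(X, R) = 857 + X (u(X, R) = (883 + X) - 26 = 857 + X)
P(S, G) = -840 (P(S, G) = -28*30 = -840)
P(3088, 846)/u(-2215, -1*(-83)) = -840/(857 - 2215) = -840/(-1358) = -840*(-1/1358) = 60/97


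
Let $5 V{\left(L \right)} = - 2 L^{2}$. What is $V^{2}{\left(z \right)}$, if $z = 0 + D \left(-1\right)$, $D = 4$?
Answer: $\frac{1024}{25} \approx 40.96$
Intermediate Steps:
$z = -4$ ($z = 0 + 4 \left(-1\right) = 0 - 4 = -4$)
$V{\left(L \right)} = - \frac{2 L^{2}}{5}$ ($V{\left(L \right)} = \frac{\left(-2\right) L^{2}}{5} = - \frac{2 L^{2}}{5}$)
$V^{2}{\left(z \right)} = \left(- \frac{2 \left(-4\right)^{2}}{5}\right)^{2} = \left(\left(- \frac{2}{5}\right) 16\right)^{2} = \left(- \frac{32}{5}\right)^{2} = \frac{1024}{25}$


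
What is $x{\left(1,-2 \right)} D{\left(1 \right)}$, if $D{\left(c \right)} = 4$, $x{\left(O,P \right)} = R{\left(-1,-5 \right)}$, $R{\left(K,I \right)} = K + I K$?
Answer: $16$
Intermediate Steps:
$x{\left(O,P \right)} = 4$ ($x{\left(O,P \right)} = - (1 - 5) = \left(-1\right) \left(-4\right) = 4$)
$x{\left(1,-2 \right)} D{\left(1 \right)} = 4 \cdot 4 = 16$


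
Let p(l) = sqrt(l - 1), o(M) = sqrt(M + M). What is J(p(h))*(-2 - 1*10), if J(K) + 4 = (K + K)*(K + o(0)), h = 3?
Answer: 0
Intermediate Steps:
o(M) = sqrt(2)*sqrt(M) (o(M) = sqrt(2*M) = sqrt(2)*sqrt(M))
p(l) = sqrt(-1 + l)
J(K) = -4 + 2*K**2 (J(K) = -4 + (K + K)*(K + sqrt(2)*sqrt(0)) = -4 + (2*K)*(K + sqrt(2)*0) = -4 + (2*K)*(K + 0) = -4 + (2*K)*K = -4 + 2*K**2)
J(p(h))*(-2 - 1*10) = (-4 + 2*(sqrt(-1 + 3))**2)*(-2 - 1*10) = (-4 + 2*(sqrt(2))**2)*(-2 - 10) = (-4 + 2*2)*(-12) = (-4 + 4)*(-12) = 0*(-12) = 0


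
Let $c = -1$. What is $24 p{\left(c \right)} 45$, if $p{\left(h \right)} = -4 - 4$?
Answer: $-8640$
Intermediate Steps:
$p{\left(h \right)} = -8$ ($p{\left(h \right)} = -4 - 4 = -8$)
$24 p{\left(c \right)} 45 = 24 \left(-8\right) 45 = \left(-192\right) 45 = -8640$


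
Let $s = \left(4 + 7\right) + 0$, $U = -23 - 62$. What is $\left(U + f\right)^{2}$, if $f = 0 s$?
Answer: $7225$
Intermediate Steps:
$U = -85$
$s = 11$ ($s = 11 + 0 = 11$)
$f = 0$ ($f = 0 \cdot 11 = 0$)
$\left(U + f\right)^{2} = \left(-85 + 0\right)^{2} = \left(-85\right)^{2} = 7225$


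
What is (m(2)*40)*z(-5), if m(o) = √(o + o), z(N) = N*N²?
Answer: -10000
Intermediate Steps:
z(N) = N³
m(o) = √2*√o (m(o) = √(2*o) = √2*√o)
(m(2)*40)*z(-5) = ((√2*√2)*40)*(-5)³ = (2*40)*(-125) = 80*(-125) = -10000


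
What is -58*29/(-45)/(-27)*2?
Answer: -3364/1215 ≈ -2.7687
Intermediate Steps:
-58*29/(-45)/(-27)*2 = -58*29*(-1/45)*(-1)/27*2 = -(-1682)*(-1)/(45*27)*2 = -58*29/1215*2 = -1682/1215*2 = -3364/1215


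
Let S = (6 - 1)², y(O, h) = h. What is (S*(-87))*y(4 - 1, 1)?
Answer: -2175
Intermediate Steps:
S = 25 (S = 5² = 25)
(S*(-87))*y(4 - 1, 1) = (25*(-87))*1 = -2175*1 = -2175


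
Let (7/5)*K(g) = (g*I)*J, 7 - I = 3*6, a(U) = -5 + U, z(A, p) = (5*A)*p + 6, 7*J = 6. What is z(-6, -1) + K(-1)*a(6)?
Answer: 2094/49 ≈ 42.735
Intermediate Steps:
J = 6/7 (J = (⅐)*6 = 6/7 ≈ 0.85714)
z(A, p) = 6 + 5*A*p (z(A, p) = 5*A*p + 6 = 6 + 5*A*p)
I = -11 (I = 7 - 3*6 = 7 - 1*18 = 7 - 18 = -11)
K(g) = -330*g/49 (K(g) = 5*((g*(-11))*(6/7))/7 = 5*(-11*g*(6/7))/7 = 5*(-66*g/7)/7 = -330*g/49)
z(-6, -1) + K(-1)*a(6) = (6 + 5*(-6)*(-1)) + (-330/49*(-1))*(-5 + 6) = (6 + 30) + (330/49)*1 = 36 + 330/49 = 2094/49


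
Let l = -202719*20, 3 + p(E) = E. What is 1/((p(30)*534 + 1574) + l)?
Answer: -1/4038388 ≈ -2.4762e-7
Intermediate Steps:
p(E) = -3 + E
l = -4054380
1/((p(30)*534 + 1574) + l) = 1/(((-3 + 30)*534 + 1574) - 4054380) = 1/((27*534 + 1574) - 4054380) = 1/((14418 + 1574) - 4054380) = 1/(15992 - 4054380) = 1/(-4038388) = -1/4038388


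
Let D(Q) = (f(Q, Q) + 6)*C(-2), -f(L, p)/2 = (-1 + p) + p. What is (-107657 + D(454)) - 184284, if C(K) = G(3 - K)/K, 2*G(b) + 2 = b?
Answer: -290585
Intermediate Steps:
G(b) = -1 + b/2
C(K) = (1/2 - K/2)/K (C(K) = (-1 + (3 - K)/2)/K = (-1 + (3/2 - K/2))/K = (1/2 - K/2)/K)
f(L, p) = 2 - 4*p (f(L, p) = -2*((-1 + p) + p) = -2*(-1 + 2*p) = 2 - 4*p)
D(Q) = -6 + 3*Q (D(Q) = ((2 - 4*Q) + 6)*((1/2)*(1 - 1*(-2))/(-2)) = (8 - 4*Q)*((1/2)*(-1/2)*(1 + 2)) = (8 - 4*Q)*((1/2)*(-1/2)*3) = (8 - 4*Q)*(-3/4) = -6 + 3*Q)
(-107657 + D(454)) - 184284 = (-107657 + (-6 + 3*454)) - 184284 = (-107657 + (-6 + 1362)) - 184284 = (-107657 + 1356) - 184284 = -106301 - 184284 = -290585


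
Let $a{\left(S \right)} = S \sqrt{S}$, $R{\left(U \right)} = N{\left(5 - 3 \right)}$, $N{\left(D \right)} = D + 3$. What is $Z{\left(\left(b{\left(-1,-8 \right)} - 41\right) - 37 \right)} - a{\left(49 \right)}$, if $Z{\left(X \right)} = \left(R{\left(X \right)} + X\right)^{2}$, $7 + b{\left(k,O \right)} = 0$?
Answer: $6057$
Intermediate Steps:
$b{\left(k,O \right)} = -7$ ($b{\left(k,O \right)} = -7 + 0 = -7$)
$N{\left(D \right)} = 3 + D$
$R{\left(U \right)} = 5$ ($R{\left(U \right)} = 3 + \left(5 - 3\right) = 3 + 2 = 5$)
$a{\left(S \right)} = S^{\frac{3}{2}}$
$Z{\left(X \right)} = \left(5 + X\right)^{2}$
$Z{\left(\left(b{\left(-1,-8 \right)} - 41\right) - 37 \right)} - a{\left(49 \right)} = \left(5 - 85\right)^{2} - 49^{\frac{3}{2}} = \left(5 - 85\right)^{2} - 343 = \left(-80\right)^{2} - 343 = 6400 - 343 = 6057$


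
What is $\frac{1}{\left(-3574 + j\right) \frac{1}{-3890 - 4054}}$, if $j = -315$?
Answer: $\frac{7944}{3889} \approx 2.0427$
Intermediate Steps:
$\frac{1}{\left(-3574 + j\right) \frac{1}{-3890 - 4054}} = \frac{1}{\left(-3574 - 315\right) \frac{1}{-3890 - 4054}} = \frac{1}{\left(-3889\right) \frac{1}{-7944}} = \frac{1}{\left(-3889\right) \left(- \frac{1}{7944}\right)} = \frac{1}{\frac{3889}{7944}} = \frac{7944}{3889}$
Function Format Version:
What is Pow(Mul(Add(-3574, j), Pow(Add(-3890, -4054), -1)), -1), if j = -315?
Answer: Rational(7944, 3889) ≈ 2.0427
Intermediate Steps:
Pow(Mul(Add(-3574, j), Pow(Add(-3890, -4054), -1)), -1) = Pow(Mul(Add(-3574, -315), Pow(Add(-3890, -4054), -1)), -1) = Pow(Mul(-3889, Pow(-7944, -1)), -1) = Pow(Mul(-3889, Rational(-1, 7944)), -1) = Pow(Rational(3889, 7944), -1) = Rational(7944, 3889)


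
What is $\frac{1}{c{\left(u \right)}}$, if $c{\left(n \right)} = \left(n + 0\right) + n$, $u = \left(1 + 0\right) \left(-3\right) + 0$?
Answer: $- \frac{1}{6} \approx -0.16667$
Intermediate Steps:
$u = -3$ ($u = 1 \left(-3\right) + 0 = -3 + 0 = -3$)
$c{\left(n \right)} = 2 n$ ($c{\left(n \right)} = n + n = 2 n$)
$\frac{1}{c{\left(u \right)}} = \frac{1}{2 \left(-3\right)} = \frac{1}{-6} = - \frac{1}{6}$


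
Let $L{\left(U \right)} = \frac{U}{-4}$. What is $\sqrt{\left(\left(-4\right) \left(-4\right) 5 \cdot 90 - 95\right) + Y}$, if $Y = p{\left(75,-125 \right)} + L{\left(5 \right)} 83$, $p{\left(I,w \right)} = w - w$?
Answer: $\frac{\sqrt{28005}}{2} \approx 83.673$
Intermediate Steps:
$p{\left(I,w \right)} = 0$
$L{\left(U \right)} = - \frac{U}{4}$ ($L{\left(U \right)} = U \left(- \frac{1}{4}\right) = - \frac{U}{4}$)
$Y = - \frac{415}{4}$ ($Y = 0 + \left(- \frac{1}{4}\right) 5 \cdot 83 = 0 - \frac{415}{4} = - \frac{415}{4} \approx -103.75$)
$\sqrt{\left(\left(-4\right) \left(-4\right) 5 \cdot 90 - 95\right) + Y} = \sqrt{\left(\left(-4\right) \left(-4\right) 5 \cdot 90 - 95\right) - \frac{415}{4}} = \sqrt{\left(16 \cdot 5 \cdot 90 - 95\right) - \frac{415}{4}} = \sqrt{\left(80 \cdot 90 - 95\right) - \frac{415}{4}} = \sqrt{\left(7200 - 95\right) - \frac{415}{4}} = \sqrt{7105 - \frac{415}{4}} = \sqrt{\frac{28005}{4}} = \frac{\sqrt{28005}}{2}$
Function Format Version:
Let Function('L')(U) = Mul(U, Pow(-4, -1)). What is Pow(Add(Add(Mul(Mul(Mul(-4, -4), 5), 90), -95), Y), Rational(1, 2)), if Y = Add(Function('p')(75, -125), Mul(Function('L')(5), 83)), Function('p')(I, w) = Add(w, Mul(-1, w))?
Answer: Mul(Rational(1, 2), Pow(28005, Rational(1, 2))) ≈ 83.673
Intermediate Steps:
Function('p')(I, w) = 0
Function('L')(U) = Mul(Rational(-1, 4), U) (Function('L')(U) = Mul(U, Rational(-1, 4)) = Mul(Rational(-1, 4), U))
Y = Rational(-415, 4) (Y = Add(0, Mul(Mul(Rational(-1, 4), 5), 83)) = Add(0, Mul(Rational(-5, 4), 83)) = Add(0, Rational(-415, 4)) = Rational(-415, 4) ≈ -103.75)
Pow(Add(Add(Mul(Mul(Mul(-4, -4), 5), 90), -95), Y), Rational(1, 2)) = Pow(Add(Add(Mul(Mul(Mul(-4, -4), 5), 90), -95), Rational(-415, 4)), Rational(1, 2)) = Pow(Add(Add(Mul(Mul(16, 5), 90), -95), Rational(-415, 4)), Rational(1, 2)) = Pow(Add(Add(Mul(80, 90), -95), Rational(-415, 4)), Rational(1, 2)) = Pow(Add(Add(7200, -95), Rational(-415, 4)), Rational(1, 2)) = Pow(Add(7105, Rational(-415, 4)), Rational(1, 2)) = Pow(Rational(28005, 4), Rational(1, 2)) = Mul(Rational(1, 2), Pow(28005, Rational(1, 2)))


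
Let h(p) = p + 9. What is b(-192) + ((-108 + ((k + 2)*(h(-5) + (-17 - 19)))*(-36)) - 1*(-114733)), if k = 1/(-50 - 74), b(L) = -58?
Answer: 3622713/31 ≈ 1.1686e+5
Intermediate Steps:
k = -1/124 (k = 1/(-124) = -1/124 ≈ -0.0080645)
h(p) = 9 + p
b(-192) + ((-108 + ((k + 2)*(h(-5) + (-17 - 19)))*(-36)) - 1*(-114733)) = -58 + ((-108 + ((-1/124 + 2)*((9 - 5) + (-17 - 19)))*(-36)) - 1*(-114733)) = -58 + ((-108 + (247*(4 - 36)/124)*(-36)) + 114733) = -58 + ((-108 + ((247/124)*(-32))*(-36)) + 114733) = -58 + ((-108 - 1976/31*(-36)) + 114733) = -58 + ((-108 + 71136/31) + 114733) = -58 + (67788/31 + 114733) = -58 + 3624511/31 = 3622713/31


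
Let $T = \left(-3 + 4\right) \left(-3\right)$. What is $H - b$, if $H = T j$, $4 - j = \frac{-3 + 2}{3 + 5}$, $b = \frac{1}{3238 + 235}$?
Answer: $- \frac{343835}{27784} \approx -12.375$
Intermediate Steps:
$b = \frac{1}{3473} \approx 0.00028794$
$T = -3$ ($T = 1 \left(-3\right) = -3$)
$j = \frac{33}{8}$ ($j = 4 - \frac{-3 + 2}{3 + 5} = 4 - - \frac{1}{8} = 4 + \frac{1}{8} = \frac{33}{8} \approx 4.125$)
$H = - \frac{99}{8}$ ($H = \left(-3\right) \frac{33}{8} = - \frac{99}{8} \approx -12.375$)
$H - b = - \frac{99}{8} - \frac{1}{3473} = - \frac{343835}{27784}$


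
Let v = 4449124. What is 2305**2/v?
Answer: 5313025/4449124 ≈ 1.1942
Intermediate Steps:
2305**2/v = 2305**2/4449124 = 5313025*(1/4449124) = 5313025/4449124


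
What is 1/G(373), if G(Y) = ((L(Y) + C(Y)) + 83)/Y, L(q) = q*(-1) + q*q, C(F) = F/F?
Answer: 373/138840 ≈ 0.0026865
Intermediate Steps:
C(F) = 1
L(q) = q**2 - q (L(q) = -q + q**2 = q**2 - q)
G(Y) = (84 + Y*(-1 + Y))/Y (G(Y) = ((Y*(-1 + Y) + 1) + 83)/Y = ((1 + Y*(-1 + Y)) + 83)/Y = (84 + Y*(-1 + Y))/Y)
1/G(373) = 1/(-1 + 373 + 84/373) = 1/(138840/373) = 373/138840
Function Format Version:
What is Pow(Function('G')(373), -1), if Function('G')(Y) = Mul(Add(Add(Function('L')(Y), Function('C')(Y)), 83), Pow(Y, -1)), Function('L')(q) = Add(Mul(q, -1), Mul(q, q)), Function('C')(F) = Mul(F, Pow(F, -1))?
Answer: Rational(373, 138840) ≈ 0.0026865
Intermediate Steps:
Function('C')(F) = 1
Function('L')(q) = Add(Pow(q, 2), Mul(-1, q)) (Function('L')(q) = Add(Mul(-1, q), Pow(q, 2)) = Add(Pow(q, 2), Mul(-1, q)))
Function('G')(Y) = Mul(Pow(Y, -1), Add(84, Mul(Y, Add(-1, Y)))) (Function('G')(Y) = Mul(Add(Add(Mul(Y, Add(-1, Y)), 1), 83), Pow(Y, -1)) = Mul(Add(Add(1, Mul(Y, Add(-1, Y))), 83), Pow(Y, -1)) = Mul(Add(84, Mul(Y, Add(-1, Y))), Pow(Y, -1)) = Mul(Pow(Y, -1), Add(84, Mul(Y, Add(-1, Y)))))
Pow(Function('G')(373), -1) = Pow(Add(-1, 373, Mul(84, Pow(373, -1))), -1) = Pow(Add(-1, 373, Mul(84, Rational(1, 373))), -1) = Pow(Add(-1, 373, Rational(84, 373)), -1) = Pow(Rational(138840, 373), -1) = Rational(373, 138840)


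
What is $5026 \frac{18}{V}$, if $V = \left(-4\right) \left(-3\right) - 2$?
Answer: $\frac{45234}{5} \approx 9046.8$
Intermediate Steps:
$V = 10$ ($V = 12 - 2 = 10$)
$5026 \frac{18}{V} = 5026 \cdot \frac{18}{10} = 5026 \cdot 18 \cdot \frac{1}{10} = 5026 \cdot \frac{9}{5} = \frac{45234}{5}$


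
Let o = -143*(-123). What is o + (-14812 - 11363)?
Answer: -8586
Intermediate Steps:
o = 17589
o + (-14812 - 11363) = 17589 + (-14812 - 11363) = 17589 - 26175 = -8586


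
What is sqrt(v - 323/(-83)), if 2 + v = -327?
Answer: 2*I*sqrt(559918)/83 ≈ 18.031*I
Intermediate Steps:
v = -329 (v = -2 - 327 = -329)
sqrt(v - 323/(-83)) = sqrt(-329 - 323/(-83)) = sqrt(-329 - 323*(-1/83)) = sqrt(-329 + 323/83) = sqrt(-26984/83) = 2*I*sqrt(559918)/83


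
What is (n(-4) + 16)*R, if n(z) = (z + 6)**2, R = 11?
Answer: 220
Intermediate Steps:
n(z) = (6 + z)**2
(n(-4) + 16)*R = ((6 - 4)**2 + 16)*11 = (2**2 + 16)*11 = (4 + 16)*11 = 20*11 = 220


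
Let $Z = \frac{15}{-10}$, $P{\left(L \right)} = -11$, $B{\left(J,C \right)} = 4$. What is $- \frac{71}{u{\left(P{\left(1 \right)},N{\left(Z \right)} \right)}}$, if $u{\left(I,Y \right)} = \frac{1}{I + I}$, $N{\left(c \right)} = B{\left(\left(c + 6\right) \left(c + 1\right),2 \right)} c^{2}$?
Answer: $1562$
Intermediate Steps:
$Z = - \frac{3}{2}$ ($Z = 15 \left(- \frac{1}{10}\right) = - \frac{3}{2} \approx -1.5$)
$N{\left(c \right)} = 4 c^{2}$
$u{\left(I,Y \right)} = \frac{1}{2 I}$
$- \frac{71}{u{\left(P{\left(1 \right)},N{\left(Z \right)} \right)}} = - \frac{71}{\frac{1}{2} \frac{1}{-11}} = - \frac{71}{\frac{1}{2} \left(- \frac{1}{11}\right)} = - \frac{71}{- \frac{1}{22}} = \left(-71\right) \left(-22\right) = 1562$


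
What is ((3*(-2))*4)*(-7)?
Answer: 168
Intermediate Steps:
((3*(-2))*4)*(-7) = -6*4*(-7) = -24*(-7) = 168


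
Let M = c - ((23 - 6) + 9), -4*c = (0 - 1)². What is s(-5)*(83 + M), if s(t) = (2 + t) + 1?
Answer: -227/2 ≈ -113.50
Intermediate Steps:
c = -¼ (c = -(0 - 1)²/4 = -¼*(-1)² = -¼*1 = -¼ ≈ -0.25000)
M = -105/4 (M = -¼ - ((23 - 6) + 9) = -¼ - (17 + 9) = -¼ - 1*26 = -¼ - 26 = -105/4 ≈ -26.250)
s(t) = 3 + t
s(-5)*(83 + M) = (3 - 5)*(83 - 105/4) = -2*227/4 = -227/2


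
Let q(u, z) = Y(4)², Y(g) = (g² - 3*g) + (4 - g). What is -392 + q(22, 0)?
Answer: -376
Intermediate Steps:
Y(g) = 4 + g² - 4*g
q(u, z) = 16 (q(u, z) = (4 + 4² - 4*4)² = (4 + 16 - 16)² = 4² = 16)
-392 + q(22, 0) = -392 + 16 = -376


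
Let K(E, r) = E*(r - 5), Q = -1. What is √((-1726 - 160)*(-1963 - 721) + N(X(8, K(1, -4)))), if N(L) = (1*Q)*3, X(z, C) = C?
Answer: √5062021 ≈ 2249.9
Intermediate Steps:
K(E, r) = E*(-5 + r)
N(L) = -3 (N(L) = (1*(-1))*3 = -1*3 = -3)
√((-1726 - 160)*(-1963 - 721) + N(X(8, K(1, -4)))) = √((-1726 - 160)*(-1963 - 721) - 3) = √(-1886*(-2684) - 3) = √(5062024 - 3) = √5062021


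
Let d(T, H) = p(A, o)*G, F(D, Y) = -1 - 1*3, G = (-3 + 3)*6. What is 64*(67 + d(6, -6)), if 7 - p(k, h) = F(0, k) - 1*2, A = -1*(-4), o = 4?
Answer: 4288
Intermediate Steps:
A = 4
G = 0 (G = 0*6 = 0)
F(D, Y) = -4 (F(D, Y) = -1 - 3 = -4)
p(k, h) = 13 (p(k, h) = 7 - (-4 - 1*2) = 7 - (-4 - 2) = 7 - 1*(-6) = 7 + 6 = 13)
d(T, H) = 0 (d(T, H) = 13*0 = 0)
64*(67 + d(6, -6)) = 64*(67 + 0) = 64*67 = 4288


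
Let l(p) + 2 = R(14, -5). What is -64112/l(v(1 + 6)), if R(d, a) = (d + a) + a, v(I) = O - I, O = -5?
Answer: -32056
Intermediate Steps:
v(I) = -5 - I
R(d, a) = d + 2*a (R(d, a) = (a + d) + a = d + 2*a)
l(p) = 2 (l(p) = -2 + (14 + 2*(-5)) = -2 + (14 - 10) = -2 + 4 = 2)
-64112/l(v(1 + 6)) = -64112/2 = -64112*1/2 = -32056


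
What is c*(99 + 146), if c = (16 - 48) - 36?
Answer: -16660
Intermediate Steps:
c = -68 (c = -32 - 36 = -68)
c*(99 + 146) = -68*(99 + 146) = -68*245 = -16660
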